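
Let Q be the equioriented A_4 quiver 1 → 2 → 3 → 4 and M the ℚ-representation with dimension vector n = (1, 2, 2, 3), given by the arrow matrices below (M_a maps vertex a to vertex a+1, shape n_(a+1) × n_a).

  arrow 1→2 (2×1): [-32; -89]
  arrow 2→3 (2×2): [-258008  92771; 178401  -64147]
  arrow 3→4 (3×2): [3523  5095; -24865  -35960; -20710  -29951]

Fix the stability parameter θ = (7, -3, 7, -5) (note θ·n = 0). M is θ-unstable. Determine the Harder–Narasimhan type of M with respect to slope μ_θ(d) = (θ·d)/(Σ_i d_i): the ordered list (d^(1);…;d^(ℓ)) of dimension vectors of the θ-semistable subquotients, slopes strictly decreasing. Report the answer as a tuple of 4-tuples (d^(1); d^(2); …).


Interval decomposition of M: I[1,4], I[2,4], I[4,4].
HN type (ℓ=4): μ^(1)=3/2; μ^(2)=1; μ^(3)=-3; μ^(4)=-5

((1, 1, 1, 1); (0, 0, 1, 1); (0, 1, 0, 0); (0, 0, 0, 1))


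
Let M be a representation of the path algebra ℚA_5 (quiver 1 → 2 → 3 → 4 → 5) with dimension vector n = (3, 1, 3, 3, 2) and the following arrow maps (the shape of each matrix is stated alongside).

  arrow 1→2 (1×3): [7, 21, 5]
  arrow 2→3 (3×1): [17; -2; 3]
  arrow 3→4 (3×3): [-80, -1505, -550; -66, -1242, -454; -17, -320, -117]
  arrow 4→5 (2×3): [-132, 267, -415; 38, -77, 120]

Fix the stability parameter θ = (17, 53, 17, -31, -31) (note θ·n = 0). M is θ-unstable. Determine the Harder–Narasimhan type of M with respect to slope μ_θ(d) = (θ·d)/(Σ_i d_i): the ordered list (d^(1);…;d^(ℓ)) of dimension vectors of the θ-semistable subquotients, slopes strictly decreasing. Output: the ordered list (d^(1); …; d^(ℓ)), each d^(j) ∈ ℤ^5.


Barcode: M ≅ I[1,1]^2, I[1,3], I[3,4], I[3,5], I[4,5]. HN layers by μ_θ (5 steps, strictly decreasing):
  μ^(1)=35; μ^(2)=17; μ^(3)=-7; μ^(4)=-15; μ^(5)=-31

((0, 1, 1, 0, 0); (3, 0, 0, 0, 0); (0, 0, 1, 1, 0); (0, 0, 1, 1, 1); (0, 0, 0, 1, 1))


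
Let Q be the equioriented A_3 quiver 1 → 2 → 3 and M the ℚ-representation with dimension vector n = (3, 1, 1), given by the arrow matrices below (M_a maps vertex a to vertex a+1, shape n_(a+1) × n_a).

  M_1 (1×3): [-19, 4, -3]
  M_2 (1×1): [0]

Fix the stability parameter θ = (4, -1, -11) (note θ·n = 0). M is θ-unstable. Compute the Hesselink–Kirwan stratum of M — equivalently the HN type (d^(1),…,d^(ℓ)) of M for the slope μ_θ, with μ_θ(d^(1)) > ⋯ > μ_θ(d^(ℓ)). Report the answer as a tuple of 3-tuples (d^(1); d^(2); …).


Via rank(M_{q-1}∘⋯∘M_p): M ≅ I[1,1]^2, I[1,2], I[3,3].
μ_θ-semistable layers: μ^(1)=4; μ^(2)=3/2; μ^(3)=-11

((2, 0, 0); (1, 1, 0); (0, 0, 1))


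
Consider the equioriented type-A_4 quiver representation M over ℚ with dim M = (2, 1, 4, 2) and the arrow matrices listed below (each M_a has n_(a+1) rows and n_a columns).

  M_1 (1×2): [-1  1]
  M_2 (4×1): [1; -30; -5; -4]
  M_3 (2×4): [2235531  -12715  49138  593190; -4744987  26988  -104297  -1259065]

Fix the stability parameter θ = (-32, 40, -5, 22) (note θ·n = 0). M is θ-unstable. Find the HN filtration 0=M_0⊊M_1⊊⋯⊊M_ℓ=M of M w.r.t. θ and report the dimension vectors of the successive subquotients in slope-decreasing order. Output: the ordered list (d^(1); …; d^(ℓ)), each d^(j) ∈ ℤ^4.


Interval decomposition of M: I[1,1], I[1,4], I[3,3]^2, I[3,4].
HN type (ℓ=4): μ^(1)=22; μ^(2)=35/2; μ^(3)=-5; μ^(4)=-32

((0, 0, 0, 2); (0, 1, 1, 0); (0, 0, 3, 0); (2, 0, 0, 0))


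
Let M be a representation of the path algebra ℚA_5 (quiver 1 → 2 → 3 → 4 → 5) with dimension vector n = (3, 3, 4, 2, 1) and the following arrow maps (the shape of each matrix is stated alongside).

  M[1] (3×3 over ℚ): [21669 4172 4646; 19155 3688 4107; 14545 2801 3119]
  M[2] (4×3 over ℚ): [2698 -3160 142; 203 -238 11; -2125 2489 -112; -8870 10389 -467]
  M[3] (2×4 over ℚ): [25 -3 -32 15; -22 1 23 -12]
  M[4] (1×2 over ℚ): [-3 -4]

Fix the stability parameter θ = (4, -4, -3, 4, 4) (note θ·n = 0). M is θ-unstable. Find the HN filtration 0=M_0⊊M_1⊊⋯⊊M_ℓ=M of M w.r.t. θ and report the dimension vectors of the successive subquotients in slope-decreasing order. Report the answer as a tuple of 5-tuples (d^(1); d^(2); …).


Barcode: M ≅ I[1,2], I[1,4], I[1,5], I[3,3]^2. HN layers by μ_θ (4 steps, strictly decreasing):
  μ^(1)=4; μ^(2)=0; μ^(3)=-1; μ^(4)=-3

((0, 0, 0, 2, 1); (1, 1, 0, 0, 0); (2, 2, 2, 0, 0); (0, 0, 2, 0, 0))


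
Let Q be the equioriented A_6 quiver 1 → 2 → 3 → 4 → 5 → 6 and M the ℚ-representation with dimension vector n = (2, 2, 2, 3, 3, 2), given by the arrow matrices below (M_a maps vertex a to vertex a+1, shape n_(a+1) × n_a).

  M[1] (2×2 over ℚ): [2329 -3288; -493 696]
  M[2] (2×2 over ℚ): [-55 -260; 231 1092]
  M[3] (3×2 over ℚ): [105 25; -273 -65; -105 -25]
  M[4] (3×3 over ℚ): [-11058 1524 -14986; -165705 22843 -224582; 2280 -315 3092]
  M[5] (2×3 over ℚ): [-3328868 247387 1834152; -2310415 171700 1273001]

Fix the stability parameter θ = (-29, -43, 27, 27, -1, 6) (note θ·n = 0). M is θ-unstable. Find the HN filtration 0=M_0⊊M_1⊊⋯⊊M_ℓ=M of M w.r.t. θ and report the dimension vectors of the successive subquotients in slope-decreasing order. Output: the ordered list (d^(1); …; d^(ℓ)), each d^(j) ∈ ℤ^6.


Via rank(M_{q-1}∘⋯∘M_p): M ≅ I[1,1], I[1,3], I[2,2], I[3,6], I[4,5], I[4,6].
μ_θ-semistable layers: μ^(1)=27; μ^(2)=59/4; μ^(3)=13; μ^(4)=32/3; μ^(5)=-29; μ^(6)=-36; μ^(7)=-43

((0, 0, 1, 0, 0, 0); (0, 0, 1, 1, 1, 1); (0, 0, 0, 1, 1, 0); (0, 0, 0, 1, 1, 1); (1, 0, 0, 0, 0, 0); (1, 1, 0, 0, 0, 0); (0, 1, 0, 0, 0, 0))


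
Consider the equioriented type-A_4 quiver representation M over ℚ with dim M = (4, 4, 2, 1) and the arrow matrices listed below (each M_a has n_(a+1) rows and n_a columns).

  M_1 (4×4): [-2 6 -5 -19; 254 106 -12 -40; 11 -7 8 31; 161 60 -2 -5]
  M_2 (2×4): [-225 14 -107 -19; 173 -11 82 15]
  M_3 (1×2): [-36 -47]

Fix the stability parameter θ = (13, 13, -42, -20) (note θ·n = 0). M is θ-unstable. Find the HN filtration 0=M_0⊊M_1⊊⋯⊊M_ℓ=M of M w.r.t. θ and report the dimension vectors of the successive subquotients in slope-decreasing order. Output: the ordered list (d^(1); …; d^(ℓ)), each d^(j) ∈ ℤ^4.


Via rank(M_{q-1}∘⋯∘M_p): M ≅ I[1,2]^2, I[1,3], I[1,4].
μ_θ-semistable layers: μ^(1)=13; μ^(2)=-16/3; μ^(3)=-9

((2, 2, 0, 0); (1, 1, 1, 0); (1, 1, 1, 1))


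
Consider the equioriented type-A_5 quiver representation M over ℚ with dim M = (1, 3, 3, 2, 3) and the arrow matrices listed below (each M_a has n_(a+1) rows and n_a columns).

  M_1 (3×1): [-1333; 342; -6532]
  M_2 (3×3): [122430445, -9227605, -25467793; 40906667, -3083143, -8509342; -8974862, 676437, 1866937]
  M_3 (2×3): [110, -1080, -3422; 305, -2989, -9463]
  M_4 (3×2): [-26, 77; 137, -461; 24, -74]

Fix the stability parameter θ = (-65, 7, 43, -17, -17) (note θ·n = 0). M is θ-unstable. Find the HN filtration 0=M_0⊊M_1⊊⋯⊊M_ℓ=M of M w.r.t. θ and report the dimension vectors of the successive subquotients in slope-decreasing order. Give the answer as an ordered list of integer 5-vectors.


Via rank(M_{q-1}∘⋯∘M_p): M ≅ I[1,5], I[2,3], I[2,5], I[5,5].
μ_θ-semistable layers: μ^(1)=43; μ^(2)=7; μ^(3)=4; μ^(4)=-17; μ^(5)=-65

((0, 0, 1, 0, 0); (0, 1, 0, 0, 0); (0, 2, 2, 2, 2); (0, 0, 0, 0, 1); (1, 0, 0, 0, 0))


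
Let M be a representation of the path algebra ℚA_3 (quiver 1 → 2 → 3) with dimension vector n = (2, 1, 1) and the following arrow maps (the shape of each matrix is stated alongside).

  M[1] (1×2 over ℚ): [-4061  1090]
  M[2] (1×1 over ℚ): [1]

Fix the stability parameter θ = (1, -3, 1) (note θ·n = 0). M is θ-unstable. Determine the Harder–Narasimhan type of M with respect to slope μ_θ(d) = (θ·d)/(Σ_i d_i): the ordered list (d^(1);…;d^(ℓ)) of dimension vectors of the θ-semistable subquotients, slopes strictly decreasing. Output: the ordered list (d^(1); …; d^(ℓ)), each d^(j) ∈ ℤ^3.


Via rank(M_{q-1}∘⋯∘M_p): M ≅ I[1,1], I[1,3].
μ_θ-semistable layers: μ^(1)=1; μ^(2)=-1

((1, 0, 1); (1, 1, 0))


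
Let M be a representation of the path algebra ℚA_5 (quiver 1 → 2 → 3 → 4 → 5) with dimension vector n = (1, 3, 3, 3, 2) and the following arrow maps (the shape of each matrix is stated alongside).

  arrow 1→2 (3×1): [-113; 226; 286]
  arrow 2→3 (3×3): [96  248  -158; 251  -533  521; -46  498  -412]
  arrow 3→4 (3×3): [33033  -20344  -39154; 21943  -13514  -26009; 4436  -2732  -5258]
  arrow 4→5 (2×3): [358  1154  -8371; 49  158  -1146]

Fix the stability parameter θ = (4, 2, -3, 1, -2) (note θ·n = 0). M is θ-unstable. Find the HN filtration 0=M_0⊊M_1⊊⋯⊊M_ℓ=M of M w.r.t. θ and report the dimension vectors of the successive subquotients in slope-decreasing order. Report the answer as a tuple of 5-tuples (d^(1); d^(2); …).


Interval decomposition of M: I[1,3], I[2,4], I[2,5], I[4,5].
HN type (ℓ=2): μ^(1)=1; μ^(2)=-1/2

((1, 1, 1, 1, 0); (0, 2, 2, 2, 2))


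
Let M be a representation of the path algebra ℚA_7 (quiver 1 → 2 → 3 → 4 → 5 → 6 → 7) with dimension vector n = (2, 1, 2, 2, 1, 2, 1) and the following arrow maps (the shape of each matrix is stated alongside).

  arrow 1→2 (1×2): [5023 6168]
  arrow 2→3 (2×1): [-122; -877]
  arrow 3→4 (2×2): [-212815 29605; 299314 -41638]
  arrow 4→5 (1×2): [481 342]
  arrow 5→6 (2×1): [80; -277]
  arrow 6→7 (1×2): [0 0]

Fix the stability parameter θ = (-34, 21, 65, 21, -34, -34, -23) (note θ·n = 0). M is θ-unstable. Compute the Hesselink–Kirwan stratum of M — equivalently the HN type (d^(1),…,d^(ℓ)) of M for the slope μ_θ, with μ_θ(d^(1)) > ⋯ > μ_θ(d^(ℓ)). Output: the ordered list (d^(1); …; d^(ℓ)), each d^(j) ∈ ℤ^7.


Via rank(M_{q-1}∘⋯∘M_p): M ≅ I[1,1], I[1,6], I[3,3], I[4,4], I[6,6], I[7,7].
μ_θ-semistable layers: μ^(1)=65; μ^(2)=21; μ^(3)=39/5; μ^(4)=-23; μ^(5)=-34

((0, 0, 1, 0, 0, 0, 0); (0, 0, 0, 1, 0, 0, 0); (0, 1, 1, 1, 1, 1, 0); (0, 0, 0, 0, 0, 0, 1); (2, 0, 0, 0, 0, 1, 0))


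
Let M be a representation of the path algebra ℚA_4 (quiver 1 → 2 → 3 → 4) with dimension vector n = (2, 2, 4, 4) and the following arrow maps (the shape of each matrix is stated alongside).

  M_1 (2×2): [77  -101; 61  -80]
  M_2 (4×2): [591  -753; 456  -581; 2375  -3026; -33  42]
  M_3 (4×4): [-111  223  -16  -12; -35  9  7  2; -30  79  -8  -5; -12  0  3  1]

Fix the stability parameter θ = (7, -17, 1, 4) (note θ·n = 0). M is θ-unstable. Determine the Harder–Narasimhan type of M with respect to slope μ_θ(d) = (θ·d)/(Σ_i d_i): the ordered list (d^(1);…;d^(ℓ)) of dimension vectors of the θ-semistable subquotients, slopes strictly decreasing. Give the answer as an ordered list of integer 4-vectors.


Barcode: M ≅ I[1,4]^2, I[3,4]^2. HN layers by μ_θ (3 steps, strictly decreasing):
  μ^(1)=4; μ^(2)=1; μ^(3)=-5

((0, 0, 0, 4); (0, 0, 4, 0); (2, 2, 0, 0))


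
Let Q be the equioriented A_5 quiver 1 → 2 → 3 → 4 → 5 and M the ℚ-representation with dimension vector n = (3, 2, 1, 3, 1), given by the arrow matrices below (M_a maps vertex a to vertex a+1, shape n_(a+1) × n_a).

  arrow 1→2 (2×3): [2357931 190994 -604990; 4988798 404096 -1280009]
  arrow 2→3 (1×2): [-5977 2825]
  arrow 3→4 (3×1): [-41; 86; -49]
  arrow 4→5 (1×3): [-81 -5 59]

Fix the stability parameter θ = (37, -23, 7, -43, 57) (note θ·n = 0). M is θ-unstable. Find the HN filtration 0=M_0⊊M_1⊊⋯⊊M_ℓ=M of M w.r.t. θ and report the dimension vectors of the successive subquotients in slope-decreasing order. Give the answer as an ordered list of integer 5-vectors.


Via rank(M_{q-1}∘⋯∘M_p): M ≅ I[1,1], I[1,2], I[1,4], I[4,4], I[4,5].
μ_θ-semistable layers: μ^(1)=57; μ^(2)=37; μ^(3)=7; μ^(4)=-11/2; μ^(5)=-43

((0, 0, 0, 0, 1); (1, 0, 0, 0, 0); (1, 1, 0, 0, 0); (1, 1, 1, 1, 0); (0, 0, 0, 2, 0))


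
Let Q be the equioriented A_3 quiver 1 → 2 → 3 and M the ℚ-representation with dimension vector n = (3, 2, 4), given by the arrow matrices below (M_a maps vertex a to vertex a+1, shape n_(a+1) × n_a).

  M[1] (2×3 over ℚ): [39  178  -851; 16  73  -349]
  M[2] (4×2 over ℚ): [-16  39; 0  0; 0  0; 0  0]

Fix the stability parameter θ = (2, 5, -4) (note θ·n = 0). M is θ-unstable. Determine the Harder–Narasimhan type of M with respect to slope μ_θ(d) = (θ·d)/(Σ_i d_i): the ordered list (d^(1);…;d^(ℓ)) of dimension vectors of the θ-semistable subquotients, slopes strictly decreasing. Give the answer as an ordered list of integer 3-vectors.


Barcode: M ≅ I[1,1], I[1,2], I[1,3], I[3,3]^3. HN layers by μ_θ (4 steps, strictly decreasing):
  μ^(1)=5; μ^(2)=2; μ^(3)=1; μ^(4)=-4

((0, 1, 0); (2, 0, 0); (1, 1, 1); (0, 0, 3))


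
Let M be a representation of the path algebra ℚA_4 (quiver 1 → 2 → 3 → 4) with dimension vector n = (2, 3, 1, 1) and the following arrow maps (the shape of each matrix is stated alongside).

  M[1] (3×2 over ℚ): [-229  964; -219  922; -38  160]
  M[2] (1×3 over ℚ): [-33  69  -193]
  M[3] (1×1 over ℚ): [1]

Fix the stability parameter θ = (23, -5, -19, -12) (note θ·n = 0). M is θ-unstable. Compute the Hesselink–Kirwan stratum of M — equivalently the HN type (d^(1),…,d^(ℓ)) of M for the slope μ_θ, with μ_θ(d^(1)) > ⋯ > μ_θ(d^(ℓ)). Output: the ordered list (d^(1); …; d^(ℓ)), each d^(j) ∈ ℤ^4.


Interval decomposition of M: I[1,2], I[1,4], I[2,2].
HN type (ℓ=3): μ^(1)=9; μ^(2)=-13/4; μ^(3)=-5

((1, 1, 0, 0); (1, 1, 1, 1); (0, 1, 0, 0))


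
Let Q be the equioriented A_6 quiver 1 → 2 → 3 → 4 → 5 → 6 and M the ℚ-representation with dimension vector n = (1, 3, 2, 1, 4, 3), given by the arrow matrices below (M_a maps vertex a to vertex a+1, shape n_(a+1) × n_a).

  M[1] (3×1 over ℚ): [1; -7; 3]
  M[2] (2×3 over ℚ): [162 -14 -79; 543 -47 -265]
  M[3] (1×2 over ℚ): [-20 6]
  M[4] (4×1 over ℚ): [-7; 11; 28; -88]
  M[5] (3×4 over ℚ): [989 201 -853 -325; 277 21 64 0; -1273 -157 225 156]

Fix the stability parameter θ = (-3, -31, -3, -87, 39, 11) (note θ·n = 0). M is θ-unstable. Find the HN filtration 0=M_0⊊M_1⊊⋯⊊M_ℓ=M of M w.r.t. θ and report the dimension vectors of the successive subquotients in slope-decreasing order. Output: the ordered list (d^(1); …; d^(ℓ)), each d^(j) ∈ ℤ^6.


Interval decomposition of M: I[1,6], I[2,2], I[2,3], I[5,5], I[5,6]^2.
HN type (ℓ=4): μ^(1)=39; μ^(2)=25; μ^(3)=-3; μ^(4)=-31

((0, 0, 0, 0, 1, 0); (0, 0, 0, 0, 3, 3); (0, 0, 1, 0, 0, 0); (1, 3, 1, 1, 0, 0))


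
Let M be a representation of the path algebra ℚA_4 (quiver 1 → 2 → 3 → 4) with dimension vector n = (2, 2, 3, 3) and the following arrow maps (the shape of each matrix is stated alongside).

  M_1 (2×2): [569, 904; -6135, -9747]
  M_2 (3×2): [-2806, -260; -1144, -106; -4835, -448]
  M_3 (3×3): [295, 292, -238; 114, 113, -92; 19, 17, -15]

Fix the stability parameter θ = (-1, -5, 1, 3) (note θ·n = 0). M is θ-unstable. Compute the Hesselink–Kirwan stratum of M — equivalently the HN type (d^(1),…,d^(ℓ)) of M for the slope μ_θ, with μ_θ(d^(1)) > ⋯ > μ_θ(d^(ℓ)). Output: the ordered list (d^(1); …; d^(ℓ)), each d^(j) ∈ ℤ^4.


Interval decomposition of M: I[1,4]^2, I[3,4].
HN type (ℓ=3): μ^(1)=3; μ^(2)=1; μ^(3)=-3

((0, 0, 0, 3); (0, 0, 3, 0); (2, 2, 0, 0))


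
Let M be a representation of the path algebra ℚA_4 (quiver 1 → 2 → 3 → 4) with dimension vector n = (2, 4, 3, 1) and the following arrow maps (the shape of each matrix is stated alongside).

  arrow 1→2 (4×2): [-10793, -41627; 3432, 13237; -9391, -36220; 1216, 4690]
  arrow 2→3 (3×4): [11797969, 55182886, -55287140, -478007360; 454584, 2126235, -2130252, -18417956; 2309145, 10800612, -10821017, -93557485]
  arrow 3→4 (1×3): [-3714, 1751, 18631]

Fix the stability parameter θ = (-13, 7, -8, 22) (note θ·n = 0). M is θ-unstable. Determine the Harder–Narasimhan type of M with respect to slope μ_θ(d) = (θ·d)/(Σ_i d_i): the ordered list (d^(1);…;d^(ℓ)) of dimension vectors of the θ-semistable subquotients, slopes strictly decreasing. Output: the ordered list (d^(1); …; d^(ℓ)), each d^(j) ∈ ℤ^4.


Via rank(M_{q-1}∘⋯∘M_p): M ≅ I[1,3]^2, I[2,2], I[2,4].
μ_θ-semistable layers: μ^(1)=22; μ^(2)=7; μ^(3)=-1/2; μ^(4)=-13

((0, 0, 0, 1); (0, 1, 0, 0); (0, 3, 3, 0); (2, 0, 0, 0))


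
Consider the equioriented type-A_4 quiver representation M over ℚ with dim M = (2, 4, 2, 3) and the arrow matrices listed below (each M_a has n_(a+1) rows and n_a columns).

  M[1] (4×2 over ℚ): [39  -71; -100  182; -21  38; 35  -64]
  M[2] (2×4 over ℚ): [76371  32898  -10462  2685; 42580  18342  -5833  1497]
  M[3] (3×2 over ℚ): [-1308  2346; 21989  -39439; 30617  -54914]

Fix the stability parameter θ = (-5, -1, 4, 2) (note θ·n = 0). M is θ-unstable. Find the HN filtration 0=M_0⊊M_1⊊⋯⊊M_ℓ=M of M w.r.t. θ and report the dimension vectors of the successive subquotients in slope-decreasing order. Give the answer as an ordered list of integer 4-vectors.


Interval decomposition of M: I[1,2], I[1,4], I[2,2], I[2,4], I[4,4].
HN type (ℓ=4): μ^(1)=3; μ^(2)=2; μ^(3)=-1; μ^(4)=-5

((0, 0, 2, 2); (0, 0, 0, 1); (0, 4, 0, 0); (2, 0, 0, 0))


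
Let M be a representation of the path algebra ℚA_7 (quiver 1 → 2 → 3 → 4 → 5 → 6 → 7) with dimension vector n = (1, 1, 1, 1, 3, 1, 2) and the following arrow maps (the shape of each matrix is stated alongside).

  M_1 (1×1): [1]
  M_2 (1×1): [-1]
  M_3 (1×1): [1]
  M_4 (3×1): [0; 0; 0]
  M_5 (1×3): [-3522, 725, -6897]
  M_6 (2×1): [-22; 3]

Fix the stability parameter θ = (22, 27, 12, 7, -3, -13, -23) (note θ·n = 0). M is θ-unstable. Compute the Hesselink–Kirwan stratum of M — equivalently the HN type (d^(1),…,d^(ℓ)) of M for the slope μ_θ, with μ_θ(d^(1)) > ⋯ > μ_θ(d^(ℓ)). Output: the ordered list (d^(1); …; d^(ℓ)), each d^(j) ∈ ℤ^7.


Barcode: M ≅ I[1,4], I[5,5]^2, I[5,7], I[7,7]. HN layers by μ_θ (4 steps, strictly decreasing):
  μ^(1)=17; μ^(2)=-3; μ^(3)=-13; μ^(4)=-23

((1, 1, 1, 1, 0, 0, 0); (0, 0, 0, 0, 2, 0, 0); (0, 0, 0, 0, 1, 1, 1); (0, 0, 0, 0, 0, 0, 1))


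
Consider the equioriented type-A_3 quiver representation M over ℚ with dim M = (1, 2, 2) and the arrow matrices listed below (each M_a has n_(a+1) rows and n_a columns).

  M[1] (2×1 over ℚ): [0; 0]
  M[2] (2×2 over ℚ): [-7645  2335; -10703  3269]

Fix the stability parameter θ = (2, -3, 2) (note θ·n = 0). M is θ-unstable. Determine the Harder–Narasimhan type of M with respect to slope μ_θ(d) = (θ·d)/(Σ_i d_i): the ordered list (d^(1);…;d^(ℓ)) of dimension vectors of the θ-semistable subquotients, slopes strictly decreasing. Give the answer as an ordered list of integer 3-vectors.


Via rank(M_{q-1}∘⋯∘M_p): M ≅ I[1,1], I[2,2], I[2,3], I[3,3].
μ_θ-semistable layers: μ^(1)=2; μ^(2)=-3

((1, 0, 2); (0, 2, 0))


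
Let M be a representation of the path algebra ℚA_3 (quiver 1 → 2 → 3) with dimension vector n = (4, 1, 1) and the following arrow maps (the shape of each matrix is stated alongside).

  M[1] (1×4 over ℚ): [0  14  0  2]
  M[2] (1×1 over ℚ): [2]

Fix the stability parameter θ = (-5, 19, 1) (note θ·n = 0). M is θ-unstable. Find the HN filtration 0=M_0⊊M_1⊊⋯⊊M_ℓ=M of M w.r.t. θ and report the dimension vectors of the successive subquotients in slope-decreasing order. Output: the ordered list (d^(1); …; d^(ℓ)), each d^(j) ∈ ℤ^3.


Interval decomposition of M: I[1,1]^3, I[1,3].
HN type (ℓ=2): μ^(1)=10; μ^(2)=-5

((0, 1, 1); (4, 0, 0))


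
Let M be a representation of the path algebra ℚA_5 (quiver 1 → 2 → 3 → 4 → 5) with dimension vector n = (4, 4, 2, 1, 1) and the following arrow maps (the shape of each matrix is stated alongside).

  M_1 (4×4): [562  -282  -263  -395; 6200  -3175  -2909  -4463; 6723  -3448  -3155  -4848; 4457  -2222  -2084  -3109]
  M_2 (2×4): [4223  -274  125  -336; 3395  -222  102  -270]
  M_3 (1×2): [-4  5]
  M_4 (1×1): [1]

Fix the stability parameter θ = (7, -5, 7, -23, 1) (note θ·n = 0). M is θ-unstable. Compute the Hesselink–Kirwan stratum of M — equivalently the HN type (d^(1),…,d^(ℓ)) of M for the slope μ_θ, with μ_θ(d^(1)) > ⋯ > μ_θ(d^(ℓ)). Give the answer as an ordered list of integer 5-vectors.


Via rank(M_{q-1}∘⋯∘M_p): M ≅ I[1,1], I[1,2], I[1,3], I[1,5], I[2,2].
μ_θ-semistable layers: μ^(1)=7; μ^(2)=1; μ^(3)=-7/2; μ^(4)=-5

((1, 0, 1, 0, 0); (2, 2, 0, 0, 1); (1, 1, 1, 1, 0); (0, 1, 0, 0, 0))


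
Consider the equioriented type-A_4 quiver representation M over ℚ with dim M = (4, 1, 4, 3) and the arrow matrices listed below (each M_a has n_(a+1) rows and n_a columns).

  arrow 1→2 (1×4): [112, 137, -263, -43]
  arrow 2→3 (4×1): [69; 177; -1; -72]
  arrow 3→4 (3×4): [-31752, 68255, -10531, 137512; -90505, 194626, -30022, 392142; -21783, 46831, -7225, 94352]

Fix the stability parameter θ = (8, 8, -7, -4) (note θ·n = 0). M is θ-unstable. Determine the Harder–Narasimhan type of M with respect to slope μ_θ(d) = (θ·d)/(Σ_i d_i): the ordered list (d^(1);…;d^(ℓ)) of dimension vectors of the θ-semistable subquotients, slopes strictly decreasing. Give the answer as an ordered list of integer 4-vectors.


Via rank(M_{q-1}∘⋯∘M_p): M ≅ I[1,1]^3, I[1,4], I[3,3], I[3,4]^2.
μ_θ-semistable layers: μ^(1)=8; μ^(2)=5/4; μ^(3)=-4; μ^(4)=-7

((3, 0, 0, 0); (1, 1, 1, 1); (0, 0, 0, 2); (0, 0, 3, 0))


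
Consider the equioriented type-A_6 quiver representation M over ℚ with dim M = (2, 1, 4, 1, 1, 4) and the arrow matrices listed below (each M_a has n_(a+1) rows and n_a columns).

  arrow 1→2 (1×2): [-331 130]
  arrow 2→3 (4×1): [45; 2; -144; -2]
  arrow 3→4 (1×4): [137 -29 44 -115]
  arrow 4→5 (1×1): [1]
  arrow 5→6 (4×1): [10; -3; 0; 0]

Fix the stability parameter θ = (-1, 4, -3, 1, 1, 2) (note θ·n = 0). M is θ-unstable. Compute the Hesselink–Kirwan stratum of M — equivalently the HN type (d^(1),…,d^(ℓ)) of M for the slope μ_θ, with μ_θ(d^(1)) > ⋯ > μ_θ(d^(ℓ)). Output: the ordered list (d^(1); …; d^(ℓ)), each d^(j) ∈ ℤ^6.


Via rank(M_{q-1}∘⋯∘M_p): M ≅ I[1,1], I[1,6], I[3,3]^3, I[6,6]^3.
μ_θ-semistable layers: μ^(1)=2; μ^(2)=1; μ^(3)=1/2; μ^(4)=-1; μ^(5)=-3

((0, 0, 0, 0, 0, 4); (0, 0, 0, 1, 1, 0); (0, 1, 1, 0, 0, 0); (2, 0, 0, 0, 0, 0); (0, 0, 3, 0, 0, 0))


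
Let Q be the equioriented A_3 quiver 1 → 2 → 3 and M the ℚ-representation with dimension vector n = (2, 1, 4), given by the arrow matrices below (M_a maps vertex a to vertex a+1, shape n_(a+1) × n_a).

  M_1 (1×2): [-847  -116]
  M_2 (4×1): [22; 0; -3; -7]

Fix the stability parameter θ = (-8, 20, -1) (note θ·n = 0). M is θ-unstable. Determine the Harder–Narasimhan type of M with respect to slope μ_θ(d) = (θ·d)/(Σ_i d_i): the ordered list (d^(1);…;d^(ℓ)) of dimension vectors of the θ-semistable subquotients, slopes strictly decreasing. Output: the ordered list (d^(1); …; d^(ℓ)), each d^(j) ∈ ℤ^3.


Interval decomposition of M: I[1,1], I[1,3], I[3,3]^3.
HN type (ℓ=3): μ^(1)=19/2; μ^(2)=-1; μ^(3)=-8

((0, 1, 1); (0, 0, 3); (2, 0, 0))


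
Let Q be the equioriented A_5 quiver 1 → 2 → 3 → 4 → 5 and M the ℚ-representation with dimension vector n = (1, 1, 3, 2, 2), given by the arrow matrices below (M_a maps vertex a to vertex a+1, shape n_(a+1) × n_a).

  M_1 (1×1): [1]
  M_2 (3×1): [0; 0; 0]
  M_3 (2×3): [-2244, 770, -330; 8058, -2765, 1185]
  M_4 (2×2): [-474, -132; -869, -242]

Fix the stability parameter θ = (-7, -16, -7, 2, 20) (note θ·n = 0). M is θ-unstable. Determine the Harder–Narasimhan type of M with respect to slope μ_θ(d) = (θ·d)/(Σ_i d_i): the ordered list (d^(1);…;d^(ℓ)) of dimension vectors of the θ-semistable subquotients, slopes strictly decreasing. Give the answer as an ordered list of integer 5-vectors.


Via rank(M_{q-1}∘⋯∘M_p): M ≅ I[1,2], I[3,3]^2, I[3,4], I[4,5], I[5,5].
μ_θ-semistable layers: μ^(1)=20; μ^(2)=2; μ^(3)=-7; μ^(4)=-23/2

((0, 0, 0, 0, 2); (0, 0, 0, 2, 0); (0, 0, 3, 0, 0); (1, 1, 0, 0, 0))


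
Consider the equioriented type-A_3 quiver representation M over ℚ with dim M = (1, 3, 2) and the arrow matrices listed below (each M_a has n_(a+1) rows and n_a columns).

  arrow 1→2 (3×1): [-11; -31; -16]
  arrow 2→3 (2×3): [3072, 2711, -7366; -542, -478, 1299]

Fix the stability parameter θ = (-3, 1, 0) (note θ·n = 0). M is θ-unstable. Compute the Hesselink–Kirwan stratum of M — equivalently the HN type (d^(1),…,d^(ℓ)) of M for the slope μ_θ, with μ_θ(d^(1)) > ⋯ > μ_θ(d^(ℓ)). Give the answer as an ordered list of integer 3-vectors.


Via rank(M_{q-1}∘⋯∘M_p): M ≅ I[1,3], I[2,2], I[2,3].
μ_θ-semistable layers: μ^(1)=1; μ^(2)=1/2; μ^(3)=-3

((0, 1, 0); (0, 2, 2); (1, 0, 0))


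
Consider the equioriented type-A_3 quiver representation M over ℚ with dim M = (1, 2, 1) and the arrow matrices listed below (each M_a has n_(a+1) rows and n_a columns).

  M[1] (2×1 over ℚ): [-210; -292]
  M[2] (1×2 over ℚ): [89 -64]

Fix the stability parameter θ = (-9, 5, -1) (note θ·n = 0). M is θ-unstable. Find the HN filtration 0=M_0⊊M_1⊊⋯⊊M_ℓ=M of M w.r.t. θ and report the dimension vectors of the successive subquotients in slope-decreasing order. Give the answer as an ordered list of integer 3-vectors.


Via rank(M_{q-1}∘⋯∘M_p): M ≅ I[1,3], I[2,2].
μ_θ-semistable layers: μ^(1)=5; μ^(2)=2; μ^(3)=-9

((0, 1, 0); (0, 1, 1); (1, 0, 0))


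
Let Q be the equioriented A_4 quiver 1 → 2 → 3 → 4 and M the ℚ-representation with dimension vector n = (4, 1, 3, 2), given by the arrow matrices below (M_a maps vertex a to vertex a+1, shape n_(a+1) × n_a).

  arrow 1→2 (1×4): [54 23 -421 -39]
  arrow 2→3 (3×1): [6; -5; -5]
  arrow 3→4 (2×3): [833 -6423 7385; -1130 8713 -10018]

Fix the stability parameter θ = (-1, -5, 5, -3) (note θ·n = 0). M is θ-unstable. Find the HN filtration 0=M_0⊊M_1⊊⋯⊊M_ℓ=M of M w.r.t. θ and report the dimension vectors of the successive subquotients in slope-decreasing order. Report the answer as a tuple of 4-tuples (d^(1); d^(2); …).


Via rank(M_{q-1}∘⋯∘M_p): M ≅ I[1,1]^3, I[1,4], I[3,3], I[3,4].
μ_θ-semistable layers: μ^(1)=5; μ^(2)=1; μ^(3)=-1; μ^(4)=-3

((0, 0, 1, 0); (0, 0, 2, 2); (3, 0, 0, 0); (1, 1, 0, 0))


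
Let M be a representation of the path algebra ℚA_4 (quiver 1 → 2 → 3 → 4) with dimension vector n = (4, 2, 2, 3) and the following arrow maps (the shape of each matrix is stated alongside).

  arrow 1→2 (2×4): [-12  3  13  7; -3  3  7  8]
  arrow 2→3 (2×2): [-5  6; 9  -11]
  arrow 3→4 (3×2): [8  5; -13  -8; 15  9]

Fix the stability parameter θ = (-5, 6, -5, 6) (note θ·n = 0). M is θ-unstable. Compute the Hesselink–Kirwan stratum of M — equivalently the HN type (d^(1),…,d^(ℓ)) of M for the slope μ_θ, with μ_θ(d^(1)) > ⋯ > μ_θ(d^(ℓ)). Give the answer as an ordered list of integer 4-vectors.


Barcode: M ≅ I[1,1]^2, I[1,4]^2, I[4,4]. HN layers by μ_θ (3 steps, strictly decreasing):
  μ^(1)=6; μ^(2)=1/2; μ^(3)=-5

((0, 0, 0, 3); (0, 2, 2, 0); (4, 0, 0, 0))


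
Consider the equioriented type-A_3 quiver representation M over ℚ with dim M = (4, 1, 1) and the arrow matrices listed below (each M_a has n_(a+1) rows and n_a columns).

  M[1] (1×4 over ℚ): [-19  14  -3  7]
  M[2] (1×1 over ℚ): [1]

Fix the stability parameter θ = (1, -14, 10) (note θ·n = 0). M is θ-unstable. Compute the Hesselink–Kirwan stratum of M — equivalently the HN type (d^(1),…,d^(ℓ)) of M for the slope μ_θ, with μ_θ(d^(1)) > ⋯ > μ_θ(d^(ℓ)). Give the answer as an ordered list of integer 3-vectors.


Interval decomposition of M: I[1,1]^3, I[1,3].
HN type (ℓ=3): μ^(1)=10; μ^(2)=1; μ^(3)=-13/2

((0, 0, 1); (3, 0, 0); (1, 1, 0))


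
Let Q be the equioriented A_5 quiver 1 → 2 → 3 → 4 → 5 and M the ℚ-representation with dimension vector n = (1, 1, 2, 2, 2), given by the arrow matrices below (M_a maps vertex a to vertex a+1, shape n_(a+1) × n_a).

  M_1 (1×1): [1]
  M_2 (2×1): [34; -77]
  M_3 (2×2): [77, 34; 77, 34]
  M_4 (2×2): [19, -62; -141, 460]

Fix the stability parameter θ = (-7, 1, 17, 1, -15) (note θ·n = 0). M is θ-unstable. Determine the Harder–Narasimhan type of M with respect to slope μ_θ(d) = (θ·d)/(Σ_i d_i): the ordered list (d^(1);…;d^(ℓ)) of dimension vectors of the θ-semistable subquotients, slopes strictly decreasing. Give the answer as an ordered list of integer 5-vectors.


Via rank(M_{q-1}∘⋯∘M_p): M ≅ I[1,3], I[3,5], I[4,5].
μ_θ-semistable layers: μ^(1)=17; μ^(2)=1; μ^(3)=-7

((0, 0, 1, 0, 0); (0, 1, 1, 1, 1); (1, 0, 0, 1, 1))


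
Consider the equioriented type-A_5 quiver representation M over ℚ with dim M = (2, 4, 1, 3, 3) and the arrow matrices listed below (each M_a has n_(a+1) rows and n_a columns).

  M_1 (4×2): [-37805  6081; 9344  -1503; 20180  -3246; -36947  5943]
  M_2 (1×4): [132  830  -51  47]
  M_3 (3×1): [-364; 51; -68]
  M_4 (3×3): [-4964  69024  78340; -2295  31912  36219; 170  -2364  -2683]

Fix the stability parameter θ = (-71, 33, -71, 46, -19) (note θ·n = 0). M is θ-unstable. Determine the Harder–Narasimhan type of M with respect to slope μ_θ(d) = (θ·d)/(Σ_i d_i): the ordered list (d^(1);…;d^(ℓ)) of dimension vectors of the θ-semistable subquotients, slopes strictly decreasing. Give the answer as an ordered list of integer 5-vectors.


Barcode: M ≅ I[1,2], I[1,4], I[2,2]^2, I[4,5]^2, I[5,5]. HN layers by μ_θ (5 steps, strictly decreasing):
  μ^(1)=46; μ^(2)=33; μ^(3)=27/2; μ^(4)=-19; μ^(5)=-71

((0, 0, 0, 1, 0); (0, 3, 0, 0, 0); (0, 0, 0, 2, 2); (0, 1, 1, 0, 1); (2, 0, 0, 0, 0))


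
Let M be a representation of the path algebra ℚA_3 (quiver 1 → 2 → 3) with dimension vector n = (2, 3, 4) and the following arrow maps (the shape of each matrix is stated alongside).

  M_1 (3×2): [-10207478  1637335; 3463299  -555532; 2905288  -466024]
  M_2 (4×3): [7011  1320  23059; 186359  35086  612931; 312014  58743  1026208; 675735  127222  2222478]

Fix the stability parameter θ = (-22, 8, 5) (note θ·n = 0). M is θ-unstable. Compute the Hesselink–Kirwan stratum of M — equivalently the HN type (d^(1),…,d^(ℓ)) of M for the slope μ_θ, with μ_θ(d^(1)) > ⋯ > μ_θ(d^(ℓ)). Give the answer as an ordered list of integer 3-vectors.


Barcode: M ≅ I[1,3]^2, I[2,3], I[3,3]. HN layers by μ_θ (3 steps, strictly decreasing):
  μ^(1)=13/2; μ^(2)=5; μ^(3)=-22

((0, 3, 3); (0, 0, 1); (2, 0, 0))


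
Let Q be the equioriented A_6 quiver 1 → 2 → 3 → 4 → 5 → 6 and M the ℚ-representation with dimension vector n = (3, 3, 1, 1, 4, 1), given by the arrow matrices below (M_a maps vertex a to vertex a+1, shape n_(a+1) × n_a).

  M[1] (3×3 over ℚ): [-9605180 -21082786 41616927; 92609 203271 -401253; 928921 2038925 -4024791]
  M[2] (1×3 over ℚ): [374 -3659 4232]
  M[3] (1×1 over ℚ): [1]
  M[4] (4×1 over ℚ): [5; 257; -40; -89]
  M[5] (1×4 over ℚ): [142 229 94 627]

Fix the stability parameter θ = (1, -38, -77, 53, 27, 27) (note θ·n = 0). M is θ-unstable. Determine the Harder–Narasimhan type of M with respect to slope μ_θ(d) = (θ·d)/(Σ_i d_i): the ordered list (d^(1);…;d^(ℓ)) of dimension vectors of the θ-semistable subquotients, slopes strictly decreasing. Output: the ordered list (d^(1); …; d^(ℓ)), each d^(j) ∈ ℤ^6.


Barcode: M ≅ I[1,2]^2, I[1,5], I[5,5]^2, I[5,6]. HN layers by μ_θ (4 steps, strictly decreasing):
  μ^(1)=40; μ^(2)=27; μ^(3)=-37/2; μ^(4)=-38

((0, 0, 0, 1, 1, 0); (0, 0, 0, 0, 3, 1); (2, 2, 0, 0, 0, 0); (1, 1, 1, 0, 0, 0))


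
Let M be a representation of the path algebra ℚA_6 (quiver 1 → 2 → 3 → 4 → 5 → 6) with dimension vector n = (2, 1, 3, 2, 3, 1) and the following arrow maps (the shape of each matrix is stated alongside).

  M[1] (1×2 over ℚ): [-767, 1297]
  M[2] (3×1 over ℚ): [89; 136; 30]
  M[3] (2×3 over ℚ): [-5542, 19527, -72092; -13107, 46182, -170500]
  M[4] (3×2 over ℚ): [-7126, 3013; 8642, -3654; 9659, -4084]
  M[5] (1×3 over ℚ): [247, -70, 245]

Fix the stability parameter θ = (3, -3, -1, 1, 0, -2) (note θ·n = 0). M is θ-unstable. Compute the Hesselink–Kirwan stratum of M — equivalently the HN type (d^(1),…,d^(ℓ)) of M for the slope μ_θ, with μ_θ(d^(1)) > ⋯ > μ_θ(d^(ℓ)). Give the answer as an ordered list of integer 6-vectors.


Via rank(M_{q-1}∘⋯∘M_p): M ≅ I[1,1], I[1,6], I[3,3], I[3,5], I[5,5].
μ_θ-semistable layers: μ^(1)=3; μ^(2)=1/2; μ^(3)=0; μ^(4)=-1/3; μ^(5)=-1

((1, 0, 0, 0, 0, 0); (0, 0, 0, 1, 1, 0); (0, 0, 0, 0, 1, 0); (1, 1, 1, 1, 1, 1); (0, 0, 2, 0, 0, 0))


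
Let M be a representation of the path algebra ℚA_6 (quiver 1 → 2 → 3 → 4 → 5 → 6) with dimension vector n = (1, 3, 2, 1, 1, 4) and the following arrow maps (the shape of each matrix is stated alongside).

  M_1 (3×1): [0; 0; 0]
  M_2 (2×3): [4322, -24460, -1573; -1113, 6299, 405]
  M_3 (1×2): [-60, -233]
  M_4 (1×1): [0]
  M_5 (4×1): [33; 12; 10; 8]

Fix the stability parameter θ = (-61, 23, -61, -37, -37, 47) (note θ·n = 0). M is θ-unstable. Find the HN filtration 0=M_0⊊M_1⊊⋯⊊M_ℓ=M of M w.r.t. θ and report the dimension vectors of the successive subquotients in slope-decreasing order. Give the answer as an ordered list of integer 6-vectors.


Via rank(M_{q-1}∘⋯∘M_p): M ≅ I[1,1], I[2,2], I[2,3], I[2,4], I[5,6], I[6,6]^3.
μ_θ-semistable layers: μ^(1)=47; μ^(2)=23; μ^(3)=-19; μ^(4)=-25; μ^(5)=-37; μ^(6)=-61

((0, 0, 0, 0, 0, 4); (0, 1, 0, 0, 0, 0); (0, 1, 1, 0, 0, 0); (0, 1, 1, 1, 0, 0); (0, 0, 0, 0, 1, 0); (1, 0, 0, 0, 0, 0))


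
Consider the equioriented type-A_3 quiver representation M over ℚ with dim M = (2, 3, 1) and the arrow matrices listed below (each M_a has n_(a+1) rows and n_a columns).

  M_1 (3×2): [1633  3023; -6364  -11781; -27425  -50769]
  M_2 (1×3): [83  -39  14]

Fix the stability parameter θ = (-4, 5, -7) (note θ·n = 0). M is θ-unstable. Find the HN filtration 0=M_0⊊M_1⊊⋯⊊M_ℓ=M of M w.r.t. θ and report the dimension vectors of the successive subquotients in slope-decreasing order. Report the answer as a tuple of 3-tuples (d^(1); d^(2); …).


Interval decomposition of M: I[1,2], I[1,3], I[2,2].
HN type (ℓ=3): μ^(1)=5; μ^(2)=-1; μ^(3)=-4

((0, 2, 0); (0, 1, 1); (2, 0, 0))


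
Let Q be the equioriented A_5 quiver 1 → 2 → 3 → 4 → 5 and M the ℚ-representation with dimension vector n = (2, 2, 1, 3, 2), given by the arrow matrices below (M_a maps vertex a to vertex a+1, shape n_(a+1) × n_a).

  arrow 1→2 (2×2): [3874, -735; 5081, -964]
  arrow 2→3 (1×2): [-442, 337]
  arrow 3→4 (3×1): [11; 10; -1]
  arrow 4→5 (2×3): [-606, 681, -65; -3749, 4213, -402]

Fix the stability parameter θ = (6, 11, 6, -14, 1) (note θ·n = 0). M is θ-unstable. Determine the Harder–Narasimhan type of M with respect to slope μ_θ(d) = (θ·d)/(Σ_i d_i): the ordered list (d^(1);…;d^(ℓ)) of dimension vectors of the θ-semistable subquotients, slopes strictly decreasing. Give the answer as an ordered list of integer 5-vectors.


Barcode: M ≅ I[1,2], I[1,5], I[4,4], I[4,5]. HN layers by μ_θ (5 steps, strictly decreasing):
  μ^(1)=11; μ^(2)=6; μ^(3)=2; μ^(4)=1; μ^(5)=-14

((0, 1, 0, 0, 0); (1, 0, 0, 0, 0); (1, 1, 1, 1, 1); (0, 0, 0, 0, 1); (0, 0, 0, 2, 0))


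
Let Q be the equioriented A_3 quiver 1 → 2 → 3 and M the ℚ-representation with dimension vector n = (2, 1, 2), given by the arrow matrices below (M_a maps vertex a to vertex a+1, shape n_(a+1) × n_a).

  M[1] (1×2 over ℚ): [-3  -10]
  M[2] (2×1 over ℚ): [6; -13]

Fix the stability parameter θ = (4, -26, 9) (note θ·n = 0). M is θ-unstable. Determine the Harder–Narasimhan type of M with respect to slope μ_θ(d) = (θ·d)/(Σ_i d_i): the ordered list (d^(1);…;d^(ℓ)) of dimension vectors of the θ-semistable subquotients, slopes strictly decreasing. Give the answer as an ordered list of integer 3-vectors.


Interval decomposition of M: I[1,1], I[1,3], I[3,3].
HN type (ℓ=3): μ^(1)=9; μ^(2)=4; μ^(3)=-11

((0, 0, 2); (1, 0, 0); (1, 1, 0))


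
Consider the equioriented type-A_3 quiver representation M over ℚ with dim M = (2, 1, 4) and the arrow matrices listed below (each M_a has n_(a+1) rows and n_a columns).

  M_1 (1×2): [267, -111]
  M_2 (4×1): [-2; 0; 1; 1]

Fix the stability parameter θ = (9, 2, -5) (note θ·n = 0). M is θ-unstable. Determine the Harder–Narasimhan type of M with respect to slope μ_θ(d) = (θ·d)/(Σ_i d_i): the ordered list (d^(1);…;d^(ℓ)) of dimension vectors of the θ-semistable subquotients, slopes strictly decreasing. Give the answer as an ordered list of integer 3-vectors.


Barcode: M ≅ I[1,1], I[1,3], I[3,3]^3. HN layers by μ_θ (3 steps, strictly decreasing):
  μ^(1)=9; μ^(2)=2; μ^(3)=-5

((1, 0, 0); (1, 1, 1); (0, 0, 3))


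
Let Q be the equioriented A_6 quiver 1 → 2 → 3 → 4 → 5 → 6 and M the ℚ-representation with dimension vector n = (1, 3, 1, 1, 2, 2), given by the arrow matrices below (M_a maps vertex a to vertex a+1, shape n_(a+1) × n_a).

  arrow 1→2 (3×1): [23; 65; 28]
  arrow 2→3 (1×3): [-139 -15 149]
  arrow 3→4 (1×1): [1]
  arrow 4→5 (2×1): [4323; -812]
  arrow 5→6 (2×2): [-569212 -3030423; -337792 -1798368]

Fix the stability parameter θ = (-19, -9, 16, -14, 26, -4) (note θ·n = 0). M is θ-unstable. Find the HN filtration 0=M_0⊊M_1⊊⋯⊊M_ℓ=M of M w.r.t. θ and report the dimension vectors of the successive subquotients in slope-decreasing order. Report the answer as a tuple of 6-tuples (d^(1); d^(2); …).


Barcode: M ≅ I[1,2], I[2,2], I[2,5], I[5,6], I[6,6]. HN layers by μ_θ (6 steps, strictly decreasing):
  μ^(1)=26; μ^(2)=11; μ^(3)=1; μ^(4)=-4; μ^(5)=-9; μ^(6)=-19

((0, 0, 0, 0, 1, 0); (0, 0, 0, 0, 1, 1); (0, 0, 1, 1, 0, 0); (0, 0, 0, 0, 0, 1); (0, 3, 0, 0, 0, 0); (1, 0, 0, 0, 0, 0))


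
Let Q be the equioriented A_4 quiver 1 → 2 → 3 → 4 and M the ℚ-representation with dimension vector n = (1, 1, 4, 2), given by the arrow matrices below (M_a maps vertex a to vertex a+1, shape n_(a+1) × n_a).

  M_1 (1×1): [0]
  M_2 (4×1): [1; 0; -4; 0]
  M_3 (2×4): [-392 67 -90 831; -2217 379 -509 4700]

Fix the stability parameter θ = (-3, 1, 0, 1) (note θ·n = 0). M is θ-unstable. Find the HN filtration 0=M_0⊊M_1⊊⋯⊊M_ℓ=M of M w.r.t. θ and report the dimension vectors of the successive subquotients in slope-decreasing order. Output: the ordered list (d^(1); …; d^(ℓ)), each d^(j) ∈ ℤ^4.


Barcode: M ≅ I[1,1], I[2,4], I[3,3]^2, I[3,4]. HN layers by μ_θ (4 steps, strictly decreasing):
  μ^(1)=1; μ^(2)=1/2; μ^(3)=0; μ^(4)=-3

((0, 0, 0, 2); (0, 1, 1, 0); (0, 0, 3, 0); (1, 0, 0, 0))


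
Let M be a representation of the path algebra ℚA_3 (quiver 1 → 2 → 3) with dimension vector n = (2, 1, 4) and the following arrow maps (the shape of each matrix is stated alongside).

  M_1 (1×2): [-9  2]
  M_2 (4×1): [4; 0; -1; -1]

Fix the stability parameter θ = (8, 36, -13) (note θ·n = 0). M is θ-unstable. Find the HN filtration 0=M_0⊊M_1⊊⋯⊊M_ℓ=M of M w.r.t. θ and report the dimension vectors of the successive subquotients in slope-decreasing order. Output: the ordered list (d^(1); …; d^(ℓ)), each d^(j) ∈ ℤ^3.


Interval decomposition of M: I[1,1], I[1,3], I[3,3]^3.
HN type (ℓ=3): μ^(1)=23/2; μ^(2)=8; μ^(3)=-13

((0, 1, 1); (2, 0, 0); (0, 0, 3))


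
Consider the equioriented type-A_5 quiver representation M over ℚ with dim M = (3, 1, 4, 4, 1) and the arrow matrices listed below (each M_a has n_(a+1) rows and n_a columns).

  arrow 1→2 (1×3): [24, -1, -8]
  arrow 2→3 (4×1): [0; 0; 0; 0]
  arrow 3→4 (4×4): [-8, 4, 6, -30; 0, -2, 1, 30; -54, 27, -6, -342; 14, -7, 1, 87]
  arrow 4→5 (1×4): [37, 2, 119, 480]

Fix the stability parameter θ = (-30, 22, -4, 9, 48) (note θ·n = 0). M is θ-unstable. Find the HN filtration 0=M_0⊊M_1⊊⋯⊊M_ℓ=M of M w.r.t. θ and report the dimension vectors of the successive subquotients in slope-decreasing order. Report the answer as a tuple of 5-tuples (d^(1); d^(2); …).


Via rank(M_{q-1}∘⋯∘M_p): M ≅ I[1,1]^2, I[1,2], I[3,3], I[3,4]^2, I[3,5], I[4,4].
μ_θ-semistable layers: μ^(1)=48; μ^(2)=22; μ^(3)=9; μ^(4)=-4; μ^(5)=-30

((0, 0, 0, 0, 1); (0, 1, 0, 0, 0); (0, 0, 0, 4, 0); (0, 0, 4, 0, 0); (3, 0, 0, 0, 0))
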